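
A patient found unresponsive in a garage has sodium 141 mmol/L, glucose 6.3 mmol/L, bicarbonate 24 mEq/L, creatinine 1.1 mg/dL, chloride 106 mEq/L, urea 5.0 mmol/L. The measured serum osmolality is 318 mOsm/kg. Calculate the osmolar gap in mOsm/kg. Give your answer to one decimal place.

24.7 mOsm/kg

Calculated osmolality = 2·Na + glucose + urea
= 2·141 + 6.3 + 5
= 282 + 6.30 + 5
= 293.3 mOsm/kg ≈ 293.3 mOsm/kg
Osmolar gap = measured − calculated = 318 − 293.3 = 24.7 mOsm/kg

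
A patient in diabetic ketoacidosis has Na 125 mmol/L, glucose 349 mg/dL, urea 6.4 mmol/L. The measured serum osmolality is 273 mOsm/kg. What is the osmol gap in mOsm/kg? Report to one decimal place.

-2.8 mOsm/kg

Calculated osmolality = 2·Na + glucose/18 + urea
= 2·125 + 349/18 + 6.4
= 250 + 19.39 + 6.40
= 275.79 mOsm/kg ≈ 275.8 mOsm/kg
Osmolar gap = measured − calculated = 273 − 275.8 = -2.8 mOsm/kg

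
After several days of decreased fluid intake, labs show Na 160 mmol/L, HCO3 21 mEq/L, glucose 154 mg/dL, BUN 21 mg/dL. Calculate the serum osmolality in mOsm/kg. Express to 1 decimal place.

336.1 mOsm/kg

Calculated osmolality = 2·Na + glucose/18 + BUN/2.8
= 2·160 + 154/18 + 21/2.8
= 320 + 8.56 + 7.50
= 336.06 mOsm/kg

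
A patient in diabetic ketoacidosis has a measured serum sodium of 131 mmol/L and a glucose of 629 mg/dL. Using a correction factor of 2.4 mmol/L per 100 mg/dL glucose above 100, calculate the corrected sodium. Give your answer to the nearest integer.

Corrected Na = measured Na + 2.4 · (glucose − 100)/100
= 131 + 2.4 · (629 − 100)/100
= 131 + 12.7
= 143.7 mmol/L

144 mmol/L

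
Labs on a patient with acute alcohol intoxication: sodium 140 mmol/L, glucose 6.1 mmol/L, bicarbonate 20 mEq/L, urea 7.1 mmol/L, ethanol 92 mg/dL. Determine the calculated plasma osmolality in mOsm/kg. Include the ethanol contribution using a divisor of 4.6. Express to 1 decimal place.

313.2 mOsm/kg

Calculated osmolality = 2·Na + glucose + urea + ethanol/4.6
= 2·140 + 6.1 + 7.1 + 92/4.6
= 280 + 6.10 + 7.10 + 20
= 313.2 mOsm/kg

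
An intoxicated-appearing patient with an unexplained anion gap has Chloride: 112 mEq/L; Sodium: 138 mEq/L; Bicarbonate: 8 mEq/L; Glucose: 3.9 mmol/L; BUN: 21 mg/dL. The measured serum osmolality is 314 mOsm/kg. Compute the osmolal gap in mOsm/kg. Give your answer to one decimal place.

26.6 mOsm/kg

Calculated osmolality = 2·Na + glucose + BUN/2.8
= 2·138 + 3.9 + 21/2.8
= 276 + 3.90 + 7.50
= 287.4 mOsm/kg ≈ 287.4 mOsm/kg
Osmolar gap = measured − calculated = 314 − 287.4 = 26.6 mOsm/kg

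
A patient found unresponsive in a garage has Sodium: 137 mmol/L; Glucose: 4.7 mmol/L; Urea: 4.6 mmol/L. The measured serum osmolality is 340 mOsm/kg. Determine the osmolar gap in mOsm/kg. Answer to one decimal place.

56.7 mOsm/kg

Calculated osmolality = 2·Na + glucose + urea
= 2·137 + 4.7 + 4.6
= 274 + 4.70 + 4.60
= 283.3 mOsm/kg ≈ 283.3 mOsm/kg
Osmolar gap = measured − calculated = 340 − 283.3 = 56.7 mOsm/kg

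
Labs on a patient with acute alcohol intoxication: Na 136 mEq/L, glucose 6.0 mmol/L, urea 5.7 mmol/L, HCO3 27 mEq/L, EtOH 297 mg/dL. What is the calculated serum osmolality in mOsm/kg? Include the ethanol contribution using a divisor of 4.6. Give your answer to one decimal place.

348.3 mOsm/kg

Calculated osmolality = 2·Na + glucose + urea + ethanol/4.6
= 2·136 + 6 + 5.7 + 297/4.6
= 272 + 6 + 5.70 + 64.57
= 348.27 mOsm/kg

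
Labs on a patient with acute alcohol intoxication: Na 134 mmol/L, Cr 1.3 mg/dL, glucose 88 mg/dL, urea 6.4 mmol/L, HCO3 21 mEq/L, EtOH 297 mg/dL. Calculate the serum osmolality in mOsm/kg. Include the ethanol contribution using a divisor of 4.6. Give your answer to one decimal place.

343.9 mOsm/kg

Calculated osmolality = 2·Na + glucose/18 + urea + ethanol/4.6
= 2·134 + 88/18 + 6.4 + 297/4.6
= 268 + 4.89 + 6.40 + 64.57
= 343.86 mOsm/kg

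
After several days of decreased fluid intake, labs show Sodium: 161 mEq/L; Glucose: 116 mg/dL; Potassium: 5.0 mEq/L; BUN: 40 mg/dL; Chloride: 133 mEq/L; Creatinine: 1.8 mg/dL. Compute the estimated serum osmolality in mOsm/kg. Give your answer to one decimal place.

342.7 mOsm/kg

Calculated osmolality = 2·Na + glucose/18 + BUN/2.8
= 2·161 + 116/18 + 40/2.8
= 322 + 6.44 + 14.29
= 342.73 mOsm/kg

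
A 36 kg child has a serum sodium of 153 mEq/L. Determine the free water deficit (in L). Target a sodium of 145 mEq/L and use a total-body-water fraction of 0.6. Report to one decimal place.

TBW = 0.6 · 36 = 21.6 L
Free water deficit = TBW · (Na/145 − 1)
= 21.6 · (153/145 − 1)
= 21.6 · 0.0552
= 1.19 L

1.2 L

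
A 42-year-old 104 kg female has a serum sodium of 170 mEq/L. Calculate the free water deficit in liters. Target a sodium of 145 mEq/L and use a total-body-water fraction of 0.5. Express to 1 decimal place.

9.0 L

TBW = 0.5 · 104 = 52 L
Free water deficit = TBW · (Na/145 − 1)
= 52 · (170/145 − 1)
= 52 · 0.1724
= 8.96 L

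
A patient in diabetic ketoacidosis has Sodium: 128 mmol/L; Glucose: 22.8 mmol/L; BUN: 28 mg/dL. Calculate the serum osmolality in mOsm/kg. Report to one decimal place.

Calculated osmolality = 2·Na + glucose + BUN/2.8
= 2·128 + 22.8 + 28/2.8
= 256 + 22.80 + 10
= 288.8 mOsm/kg

288.8 mOsm/kg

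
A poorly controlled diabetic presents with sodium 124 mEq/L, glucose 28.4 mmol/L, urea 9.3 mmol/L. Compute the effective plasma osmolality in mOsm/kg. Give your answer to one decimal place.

Effective osmolality excludes urea (freely permeant across cell membranes):
2·Na + glucose
= 2·124 + 28.4
= 248 + 28.4
= 276.4 mOsm/kg

276.4 mOsm/kg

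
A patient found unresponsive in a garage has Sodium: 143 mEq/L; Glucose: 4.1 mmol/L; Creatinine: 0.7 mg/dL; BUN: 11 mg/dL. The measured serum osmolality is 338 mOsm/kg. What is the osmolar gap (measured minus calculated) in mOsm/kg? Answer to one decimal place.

44.0 mOsm/kg

Calculated osmolality = 2·Na + glucose + BUN/2.8
= 2·143 + 4.1 + 11/2.8
= 286 + 4.10 + 3.93
= 294.03 mOsm/kg ≈ 294.0 mOsm/kg
Osmolar gap = measured − calculated = 338 − 294.0 = 44.0 mOsm/kg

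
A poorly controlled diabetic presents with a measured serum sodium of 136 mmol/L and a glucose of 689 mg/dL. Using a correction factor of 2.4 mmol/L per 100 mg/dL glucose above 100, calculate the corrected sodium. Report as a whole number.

Corrected Na = measured Na + 2.4 · (glucose − 100)/100
= 136 + 2.4 · (689 − 100)/100
= 136 + 14.1
= 150.1 mmol/L

150 mmol/L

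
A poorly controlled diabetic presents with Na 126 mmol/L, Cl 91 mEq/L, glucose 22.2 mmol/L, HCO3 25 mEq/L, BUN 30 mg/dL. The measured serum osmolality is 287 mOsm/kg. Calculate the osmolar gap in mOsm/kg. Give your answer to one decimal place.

Calculated osmolality = 2·Na + glucose + BUN/2.8
= 2·126 + 22.2 + 30/2.8
= 252 + 22.20 + 10.71
= 284.91 mOsm/kg ≈ 284.9 mOsm/kg
Osmolar gap = measured − calculated = 287 − 284.9 = 2.1 mOsm/kg

2.1 mOsm/kg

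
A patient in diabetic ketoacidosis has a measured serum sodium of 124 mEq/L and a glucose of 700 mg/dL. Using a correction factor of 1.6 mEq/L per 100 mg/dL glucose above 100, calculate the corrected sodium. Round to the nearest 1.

Corrected Na = measured Na + 1.6 · (glucose − 100)/100
= 124 + 1.6 · (700 − 100)/100
= 124 + 9.6
= 133.6 mEq/L

134 mEq/L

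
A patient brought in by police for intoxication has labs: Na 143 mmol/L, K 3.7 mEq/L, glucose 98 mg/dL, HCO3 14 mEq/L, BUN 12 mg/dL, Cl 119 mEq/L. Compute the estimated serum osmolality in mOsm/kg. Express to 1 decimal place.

295.7 mOsm/kg

Calculated osmolality = 2·Na + glucose/18 + BUN/2.8
= 2·143 + 98/18 + 12/2.8
= 286 + 5.44 + 4.29
= 295.73 mOsm/kg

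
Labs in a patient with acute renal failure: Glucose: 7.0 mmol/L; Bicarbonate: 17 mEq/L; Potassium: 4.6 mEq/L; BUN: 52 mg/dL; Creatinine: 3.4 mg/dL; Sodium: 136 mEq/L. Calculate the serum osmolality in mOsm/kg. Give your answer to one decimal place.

Calculated osmolality = 2·Na + glucose + BUN/2.8
= 2·136 + 7 + 52/2.8
= 272 + 7 + 18.57
= 297.57 mOsm/kg

297.6 mOsm/kg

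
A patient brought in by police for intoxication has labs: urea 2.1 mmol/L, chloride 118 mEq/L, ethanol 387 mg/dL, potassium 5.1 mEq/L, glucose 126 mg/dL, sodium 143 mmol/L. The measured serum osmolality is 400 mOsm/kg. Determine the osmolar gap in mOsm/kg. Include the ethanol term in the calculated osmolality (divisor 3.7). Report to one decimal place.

0.3 mOsm/kg

Calculated osmolality = 2·Na + glucose/18 + urea + ethanol/3.7
= 2·143 + 126/18 + 2.1 + 387/3.7
= 286 + 7 + 2.10 + 104.59
= 399.69 mOsm/kg ≈ 399.7 mOsm/kg
Osmolar gap = measured − calculated = 400 − 399.7 = 0.3 mOsm/kg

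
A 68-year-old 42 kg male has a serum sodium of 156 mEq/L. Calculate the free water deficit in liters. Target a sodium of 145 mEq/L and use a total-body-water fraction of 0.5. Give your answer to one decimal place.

TBW = 0.5 · 42 = 21 L
Free water deficit = TBW · (Na/145 − 1)
= 21 · (156/145 − 1)
= 21 · 0.0759
= 1.59 L

1.6 L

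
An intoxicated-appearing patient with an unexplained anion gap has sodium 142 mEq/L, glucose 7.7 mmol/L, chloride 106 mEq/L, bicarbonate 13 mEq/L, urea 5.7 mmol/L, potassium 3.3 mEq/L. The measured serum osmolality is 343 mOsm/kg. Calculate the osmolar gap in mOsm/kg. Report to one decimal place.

45.6 mOsm/kg

Calculated osmolality = 2·Na + glucose + urea
= 2·142 + 7.7 + 5.7
= 284 + 7.70 + 5.70
= 297.4 mOsm/kg ≈ 297.4 mOsm/kg
Osmolar gap = measured − calculated = 343 − 297.4 = 45.6 mOsm/kg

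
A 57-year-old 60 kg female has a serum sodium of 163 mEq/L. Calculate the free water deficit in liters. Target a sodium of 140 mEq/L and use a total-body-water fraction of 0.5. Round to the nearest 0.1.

4.9 L

TBW = 0.5 · 60 = 30 L
Free water deficit = TBW · (Na/140 − 1)
= 30 · (163/140 − 1)
= 30 · 0.1643
= 4.93 L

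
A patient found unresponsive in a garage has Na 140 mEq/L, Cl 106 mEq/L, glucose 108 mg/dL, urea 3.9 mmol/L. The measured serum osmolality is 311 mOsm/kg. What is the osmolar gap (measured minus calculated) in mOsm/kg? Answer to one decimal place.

21.1 mOsm/kg

Calculated osmolality = 2·Na + glucose/18 + urea
= 2·140 + 108/18 + 3.9
= 280 + 6 + 3.90
= 289.9 mOsm/kg ≈ 289.9 mOsm/kg
Osmolar gap = measured − calculated = 311 − 289.9 = 21.1 mOsm/kg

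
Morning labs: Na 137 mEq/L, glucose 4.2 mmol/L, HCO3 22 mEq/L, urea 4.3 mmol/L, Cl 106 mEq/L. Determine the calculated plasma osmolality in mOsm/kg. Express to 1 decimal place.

282.5 mOsm/kg

Calculated osmolality = 2·Na + glucose + urea
= 2·137 + 4.2 + 4.3
= 274 + 4.20 + 4.30
= 282.5 mOsm/kg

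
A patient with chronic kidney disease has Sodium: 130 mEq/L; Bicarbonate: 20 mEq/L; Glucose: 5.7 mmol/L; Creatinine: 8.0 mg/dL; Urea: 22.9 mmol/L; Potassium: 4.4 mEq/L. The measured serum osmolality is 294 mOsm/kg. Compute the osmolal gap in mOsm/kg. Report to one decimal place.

Calculated osmolality = 2·Na + glucose + urea
= 2·130 + 5.7 + 22.9
= 260 + 5.70 + 22.90
= 288.6 mOsm/kg ≈ 288.6 mOsm/kg
Osmolar gap = measured − calculated = 294 − 288.6 = 5.4 mOsm/kg

5.4 mOsm/kg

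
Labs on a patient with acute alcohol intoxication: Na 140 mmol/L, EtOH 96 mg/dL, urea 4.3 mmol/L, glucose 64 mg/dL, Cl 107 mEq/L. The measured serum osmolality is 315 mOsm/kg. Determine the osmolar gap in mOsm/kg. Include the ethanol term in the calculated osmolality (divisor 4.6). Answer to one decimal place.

6.3 mOsm/kg

Calculated osmolality = 2·Na + glucose/18 + urea + ethanol/4.6
= 2·140 + 64/18 + 4.3 + 96/4.6
= 280 + 3.56 + 4.30 + 20.87
= 308.73 mOsm/kg ≈ 308.7 mOsm/kg
Osmolar gap = measured − calculated = 315 − 308.7 = 6.3 mOsm/kg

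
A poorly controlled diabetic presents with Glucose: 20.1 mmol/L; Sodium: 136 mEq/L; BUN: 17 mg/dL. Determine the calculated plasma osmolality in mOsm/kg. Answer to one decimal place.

Calculated osmolality = 2·Na + glucose + BUN/2.8
= 2·136 + 20.1 + 17/2.8
= 272 + 20.10 + 6.07
= 298.17 mOsm/kg

298.2 mOsm/kg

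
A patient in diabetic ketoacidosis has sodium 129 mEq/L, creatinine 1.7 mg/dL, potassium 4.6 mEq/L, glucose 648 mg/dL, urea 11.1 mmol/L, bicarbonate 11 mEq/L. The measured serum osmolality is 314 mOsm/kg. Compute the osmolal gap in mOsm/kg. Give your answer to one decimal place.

Calculated osmolality = 2·Na + glucose/18 + urea
= 2·129 + 648/18 + 11.1
= 258 + 36 + 11.10
= 305.1 mOsm/kg ≈ 305.1 mOsm/kg
Osmolar gap = measured − calculated = 314 − 305.1 = 8.9 mOsm/kg

8.9 mOsm/kg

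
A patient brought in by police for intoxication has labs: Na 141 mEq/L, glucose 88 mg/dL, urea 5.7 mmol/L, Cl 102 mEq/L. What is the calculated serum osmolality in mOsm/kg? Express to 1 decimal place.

292.6 mOsm/kg

Calculated osmolality = 2·Na + glucose/18 + urea
= 2·141 + 88/18 + 5.7
= 282 + 4.89 + 5.70
= 292.59 mOsm/kg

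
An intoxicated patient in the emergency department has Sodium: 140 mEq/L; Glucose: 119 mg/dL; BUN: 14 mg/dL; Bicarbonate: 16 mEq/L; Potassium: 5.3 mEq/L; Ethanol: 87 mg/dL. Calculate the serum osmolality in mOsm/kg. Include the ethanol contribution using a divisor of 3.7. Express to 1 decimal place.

315.1 mOsm/kg

Calculated osmolality = 2·Na + glucose/18 + BUN/2.8 + ethanol/3.7
= 2·140 + 119/18 + 14/2.8 + 87/3.7
= 280 + 6.61 + 5 + 23.51
= 315.12 mOsm/kg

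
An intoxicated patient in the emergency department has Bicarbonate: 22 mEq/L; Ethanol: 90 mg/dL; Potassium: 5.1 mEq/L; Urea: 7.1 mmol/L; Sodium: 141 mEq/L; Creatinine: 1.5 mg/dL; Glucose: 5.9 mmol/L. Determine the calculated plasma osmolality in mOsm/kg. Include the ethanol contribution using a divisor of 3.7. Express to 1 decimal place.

319.3 mOsm/kg

Calculated osmolality = 2·Na + glucose + urea + ethanol/3.7
= 2·141 + 5.9 + 7.1 + 90/3.7
= 282 + 5.90 + 7.10 + 24.32
= 319.32 mOsm/kg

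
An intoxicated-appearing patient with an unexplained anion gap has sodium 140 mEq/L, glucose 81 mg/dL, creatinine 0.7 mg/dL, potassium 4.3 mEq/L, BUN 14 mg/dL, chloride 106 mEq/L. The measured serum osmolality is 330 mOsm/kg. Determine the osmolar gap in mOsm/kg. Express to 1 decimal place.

40.5 mOsm/kg

Calculated osmolality = 2·Na + glucose/18 + BUN/2.8
= 2·140 + 81/18 + 14/2.8
= 280 + 4.50 + 5
= 289.5 mOsm/kg ≈ 289.5 mOsm/kg
Osmolar gap = measured − calculated = 330 − 289.5 = 40.5 mOsm/kg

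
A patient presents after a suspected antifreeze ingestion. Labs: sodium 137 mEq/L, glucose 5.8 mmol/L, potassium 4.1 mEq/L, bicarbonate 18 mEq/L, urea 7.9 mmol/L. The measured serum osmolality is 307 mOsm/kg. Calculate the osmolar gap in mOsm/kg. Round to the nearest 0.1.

Calculated osmolality = 2·Na + glucose + urea
= 2·137 + 5.8 + 7.9
= 274 + 5.80 + 7.90
= 287.7 mOsm/kg ≈ 287.7 mOsm/kg
Osmolar gap = measured − calculated = 307 − 287.7 = 19.3 mOsm/kg

19.3 mOsm/kg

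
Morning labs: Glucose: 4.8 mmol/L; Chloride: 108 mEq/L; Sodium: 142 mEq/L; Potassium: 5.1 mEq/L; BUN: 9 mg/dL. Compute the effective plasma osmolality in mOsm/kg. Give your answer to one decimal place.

288.8 mOsm/kg

Effective osmolality excludes urea (freely permeant across cell membranes):
2·Na + glucose
= 2·142 + 4.8
= 284 + 4.8
= 288.8 mOsm/kg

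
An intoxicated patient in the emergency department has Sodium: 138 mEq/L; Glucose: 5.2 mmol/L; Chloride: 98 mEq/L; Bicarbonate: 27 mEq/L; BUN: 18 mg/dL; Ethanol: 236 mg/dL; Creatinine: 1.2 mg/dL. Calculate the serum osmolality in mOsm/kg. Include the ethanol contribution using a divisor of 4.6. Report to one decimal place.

Calculated osmolality = 2·Na + glucose + BUN/2.8 + ethanol/4.6
= 2·138 + 5.2 + 18/2.8 + 236/4.6
= 276 + 5.20 + 6.43 + 51.30
= 338.93 mOsm/kg

338.9 mOsm/kg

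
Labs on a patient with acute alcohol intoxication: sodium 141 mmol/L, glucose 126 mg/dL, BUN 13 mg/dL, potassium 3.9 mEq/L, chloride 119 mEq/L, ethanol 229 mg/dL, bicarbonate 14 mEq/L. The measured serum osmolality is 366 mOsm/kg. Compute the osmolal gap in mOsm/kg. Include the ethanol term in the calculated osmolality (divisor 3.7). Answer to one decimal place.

Calculated osmolality = 2·Na + glucose/18 + BUN/2.8 + ethanol/3.7
= 2·141 + 126/18 + 13/2.8 + 229/3.7
= 282 + 7 + 4.64 + 61.89
= 355.53 mOsm/kg ≈ 355.5 mOsm/kg
Osmolar gap = measured − calculated = 366 − 355.5 = 10.5 mOsm/kg

10.5 mOsm/kg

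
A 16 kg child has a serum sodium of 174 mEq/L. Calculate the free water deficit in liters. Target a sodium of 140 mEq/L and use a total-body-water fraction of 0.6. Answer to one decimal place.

TBW = 0.6 · 16 = 9.6 L
Free water deficit = TBW · (Na/140 − 1)
= 9.6 · (174/140 − 1)
= 9.6 · 0.2429
= 2.33 L

2.3 L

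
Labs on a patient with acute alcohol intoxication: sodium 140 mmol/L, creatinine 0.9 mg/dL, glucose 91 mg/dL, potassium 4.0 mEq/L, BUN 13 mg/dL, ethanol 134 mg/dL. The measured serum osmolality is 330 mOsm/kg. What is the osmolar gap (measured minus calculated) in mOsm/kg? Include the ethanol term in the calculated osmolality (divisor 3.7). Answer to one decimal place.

4.1 mOsm/kg

Calculated osmolality = 2·Na + glucose/18 + BUN/2.8 + ethanol/3.7
= 2·140 + 91/18 + 13/2.8 + 134/3.7
= 280 + 5.06 + 4.64 + 36.22
= 325.92 mOsm/kg ≈ 325.9 mOsm/kg
Osmolar gap = measured − calculated = 330 − 325.9 = 4.1 mOsm/kg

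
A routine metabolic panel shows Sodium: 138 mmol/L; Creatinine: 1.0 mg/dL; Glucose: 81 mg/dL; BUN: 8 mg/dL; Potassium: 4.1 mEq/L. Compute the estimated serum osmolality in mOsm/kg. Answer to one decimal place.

283.4 mOsm/kg

Calculated osmolality = 2·Na + glucose/18 + BUN/2.8
= 2·138 + 81/18 + 8/2.8
= 276 + 4.50 + 2.86
= 283.36 mOsm/kg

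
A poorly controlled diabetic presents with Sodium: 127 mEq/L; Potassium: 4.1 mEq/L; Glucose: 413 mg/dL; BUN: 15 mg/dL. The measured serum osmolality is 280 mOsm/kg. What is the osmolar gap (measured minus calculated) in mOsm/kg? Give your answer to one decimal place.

Calculated osmolality = 2·Na + glucose/18 + BUN/2.8
= 2·127 + 413/18 + 15/2.8
= 254 + 22.94 + 5.36
= 282.3 mOsm/kg ≈ 282.3 mOsm/kg
Osmolar gap = measured − calculated = 280 − 282.3 = -2.3 mOsm/kg

-2.3 mOsm/kg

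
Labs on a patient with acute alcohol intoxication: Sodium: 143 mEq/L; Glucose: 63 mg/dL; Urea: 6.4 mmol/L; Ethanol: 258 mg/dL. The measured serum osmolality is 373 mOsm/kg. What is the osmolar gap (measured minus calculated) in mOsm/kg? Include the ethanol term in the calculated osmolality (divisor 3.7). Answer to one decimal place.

7.4 mOsm/kg

Calculated osmolality = 2·Na + glucose/18 + urea + ethanol/3.7
= 2·143 + 63/18 + 6.4 + 258/3.7
= 286 + 3.50 + 6.40 + 69.73
= 365.63 mOsm/kg ≈ 365.6 mOsm/kg
Osmolar gap = measured − calculated = 373 − 365.6 = 7.4 mOsm/kg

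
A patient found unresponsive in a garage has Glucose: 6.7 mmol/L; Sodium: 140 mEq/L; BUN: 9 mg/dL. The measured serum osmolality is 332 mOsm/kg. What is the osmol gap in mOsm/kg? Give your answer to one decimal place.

Calculated osmolality = 2·Na + glucose + BUN/2.8
= 2·140 + 6.7 + 9/2.8
= 280 + 6.70 + 3.21
= 289.91 mOsm/kg ≈ 289.9 mOsm/kg
Osmolar gap = measured − calculated = 332 − 289.9 = 42.1 mOsm/kg

42.1 mOsm/kg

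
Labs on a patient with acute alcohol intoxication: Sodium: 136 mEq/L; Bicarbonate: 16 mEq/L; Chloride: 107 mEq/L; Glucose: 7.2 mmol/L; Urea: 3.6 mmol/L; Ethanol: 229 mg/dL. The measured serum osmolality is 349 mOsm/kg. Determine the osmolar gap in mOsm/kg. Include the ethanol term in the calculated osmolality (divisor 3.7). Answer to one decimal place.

4.3 mOsm/kg

Calculated osmolality = 2·Na + glucose + urea + ethanol/3.7
= 2·136 + 7.2 + 3.6 + 229/3.7
= 272 + 7.20 + 3.60 + 61.89
= 344.69 mOsm/kg ≈ 344.7 mOsm/kg
Osmolar gap = measured − calculated = 349 − 344.7 = 4.3 mOsm/kg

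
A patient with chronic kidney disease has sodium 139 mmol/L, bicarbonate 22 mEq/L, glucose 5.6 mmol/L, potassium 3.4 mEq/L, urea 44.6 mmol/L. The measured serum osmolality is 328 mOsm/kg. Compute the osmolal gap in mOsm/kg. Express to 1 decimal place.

Calculated osmolality = 2·Na + glucose + urea
= 2·139 + 5.6 + 44.6
= 278 + 5.60 + 44.60
= 328.2 mOsm/kg ≈ 328.2 mOsm/kg
Osmolar gap = measured − calculated = 328 − 328.2 = -0.2 mOsm/kg

-0.2 mOsm/kg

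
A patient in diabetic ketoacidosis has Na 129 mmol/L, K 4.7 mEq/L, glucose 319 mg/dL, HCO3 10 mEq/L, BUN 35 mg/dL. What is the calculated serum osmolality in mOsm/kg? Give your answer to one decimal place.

288.2 mOsm/kg

Calculated osmolality = 2·Na + glucose/18 + BUN/2.8
= 2·129 + 319/18 + 35/2.8
= 258 + 17.72 + 12.50
= 288.22 mOsm/kg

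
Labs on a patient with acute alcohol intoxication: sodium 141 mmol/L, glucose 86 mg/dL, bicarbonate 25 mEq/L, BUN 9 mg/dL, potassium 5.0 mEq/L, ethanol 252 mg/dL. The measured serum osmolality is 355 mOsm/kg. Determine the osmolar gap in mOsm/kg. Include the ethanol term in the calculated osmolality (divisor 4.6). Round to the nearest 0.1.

Calculated osmolality = 2·Na + glucose/18 + BUN/2.8 + ethanol/4.6
= 2·141 + 86/18 + 9/2.8 + 252/4.6
= 282 + 4.78 + 3.21 + 54.78
= 344.77 mOsm/kg ≈ 344.8 mOsm/kg
Osmolar gap = measured − calculated = 355 − 344.8 = 10.2 mOsm/kg

10.2 mOsm/kg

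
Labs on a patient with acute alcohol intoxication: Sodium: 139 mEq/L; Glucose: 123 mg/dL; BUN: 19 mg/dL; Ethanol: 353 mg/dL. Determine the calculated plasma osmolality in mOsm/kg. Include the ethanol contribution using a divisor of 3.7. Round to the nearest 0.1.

387.0 mOsm/kg

Calculated osmolality = 2·Na + glucose/18 + BUN/2.8 + ethanol/3.7
= 2·139 + 123/18 + 19/2.8 + 353/3.7
= 278 + 6.83 + 6.79 + 95.41
= 387.03 mOsm/kg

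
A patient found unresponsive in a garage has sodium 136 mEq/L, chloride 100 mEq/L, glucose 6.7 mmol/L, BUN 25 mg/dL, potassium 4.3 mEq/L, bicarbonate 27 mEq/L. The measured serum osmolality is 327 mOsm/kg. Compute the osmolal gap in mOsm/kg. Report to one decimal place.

Calculated osmolality = 2·Na + glucose + BUN/2.8
= 2·136 + 6.7 + 25/2.8
= 272 + 6.70 + 8.93
= 287.63 mOsm/kg ≈ 287.6 mOsm/kg
Osmolar gap = measured − calculated = 327 − 287.6 = 39.4 mOsm/kg

39.4 mOsm/kg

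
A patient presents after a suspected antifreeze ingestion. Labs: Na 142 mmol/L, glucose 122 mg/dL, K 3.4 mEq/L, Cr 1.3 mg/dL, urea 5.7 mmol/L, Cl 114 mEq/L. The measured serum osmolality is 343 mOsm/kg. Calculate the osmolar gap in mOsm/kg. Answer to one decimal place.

46.5 mOsm/kg

Calculated osmolality = 2·Na + glucose/18 + urea
= 2·142 + 122/18 + 5.7
= 284 + 6.78 + 5.70
= 296.48 mOsm/kg ≈ 296.5 mOsm/kg
Osmolar gap = measured − calculated = 343 − 296.5 = 46.5 mOsm/kg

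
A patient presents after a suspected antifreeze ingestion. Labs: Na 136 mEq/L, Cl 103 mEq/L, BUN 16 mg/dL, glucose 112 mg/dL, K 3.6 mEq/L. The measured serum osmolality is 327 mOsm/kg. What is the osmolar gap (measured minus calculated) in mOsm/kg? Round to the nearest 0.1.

43.1 mOsm/kg

Calculated osmolality = 2·Na + glucose/18 + BUN/2.8
= 2·136 + 112/18 + 16/2.8
= 272 + 6.22 + 5.71
= 283.93 mOsm/kg ≈ 283.9 mOsm/kg
Osmolar gap = measured − calculated = 327 − 283.9 = 43.1 mOsm/kg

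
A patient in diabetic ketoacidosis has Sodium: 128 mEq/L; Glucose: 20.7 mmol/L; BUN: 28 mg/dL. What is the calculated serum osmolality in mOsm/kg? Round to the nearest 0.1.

Calculated osmolality = 2·Na + glucose + BUN/2.8
= 2·128 + 20.7 + 28/2.8
= 256 + 20.70 + 10
= 286.7 mOsm/kg

286.7 mOsm/kg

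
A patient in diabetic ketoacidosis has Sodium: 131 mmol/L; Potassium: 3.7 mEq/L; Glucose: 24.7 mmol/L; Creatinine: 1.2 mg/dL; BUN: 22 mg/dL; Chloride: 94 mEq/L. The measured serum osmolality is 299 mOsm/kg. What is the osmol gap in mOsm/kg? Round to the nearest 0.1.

Calculated osmolality = 2·Na + glucose + BUN/2.8
= 2·131 + 24.7 + 22/2.8
= 262 + 24.70 + 7.86
= 294.56 mOsm/kg ≈ 294.6 mOsm/kg
Osmolar gap = measured − calculated = 299 − 294.6 = 4.4 mOsm/kg

4.4 mOsm/kg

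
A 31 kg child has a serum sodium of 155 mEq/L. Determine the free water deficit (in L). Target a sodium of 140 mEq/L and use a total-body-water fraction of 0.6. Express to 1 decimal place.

TBW = 0.6 · 31 = 18.6 L
Free water deficit = TBW · (Na/140 − 1)
= 18.6 · (155/140 − 1)
= 18.6 · 0.1071
= 1.99 L

2.0 L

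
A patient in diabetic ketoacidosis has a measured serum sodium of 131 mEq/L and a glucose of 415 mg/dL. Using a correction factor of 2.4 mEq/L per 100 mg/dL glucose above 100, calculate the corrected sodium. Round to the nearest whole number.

139 mEq/L

Corrected Na = measured Na + 2.4 · (glucose − 100)/100
= 131 + 2.4 · (415 − 100)/100
= 131 + 7.6
= 138.6 mEq/L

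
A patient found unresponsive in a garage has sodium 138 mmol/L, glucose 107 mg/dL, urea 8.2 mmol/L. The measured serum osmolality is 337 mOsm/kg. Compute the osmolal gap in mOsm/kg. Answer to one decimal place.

Calculated osmolality = 2·Na + glucose/18 + urea
= 2·138 + 107/18 + 8.2
= 276 + 5.94 + 8.20
= 290.14 mOsm/kg ≈ 290.1 mOsm/kg
Osmolar gap = measured − calculated = 337 − 290.1 = 46.9 mOsm/kg

46.9 mOsm/kg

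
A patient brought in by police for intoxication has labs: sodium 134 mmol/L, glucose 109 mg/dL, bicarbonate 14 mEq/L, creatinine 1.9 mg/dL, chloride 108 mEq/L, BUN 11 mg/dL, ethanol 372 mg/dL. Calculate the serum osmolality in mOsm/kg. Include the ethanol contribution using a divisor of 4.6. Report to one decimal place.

Calculated osmolality = 2·Na + glucose/18 + BUN/2.8 + ethanol/4.6
= 2·134 + 109/18 + 11/2.8 + 372/4.6
= 268 + 6.06 + 3.93 + 80.87
= 358.86 mOsm/kg

358.9 mOsm/kg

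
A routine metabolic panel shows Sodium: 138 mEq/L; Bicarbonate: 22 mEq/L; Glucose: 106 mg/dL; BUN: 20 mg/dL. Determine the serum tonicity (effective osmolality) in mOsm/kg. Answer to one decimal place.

Effective osmolality excludes urea (freely permeant across cell membranes):
2·Na + glucose/18
= 2·138 + 106/18
= 276 + 5.89
= 281.89 mOsm/kg

281.9 mOsm/kg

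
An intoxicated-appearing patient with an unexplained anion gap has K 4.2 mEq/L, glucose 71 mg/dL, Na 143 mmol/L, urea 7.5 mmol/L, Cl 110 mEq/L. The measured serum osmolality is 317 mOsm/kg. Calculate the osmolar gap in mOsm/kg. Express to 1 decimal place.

19.6 mOsm/kg

Calculated osmolality = 2·Na + glucose/18 + urea
= 2·143 + 71/18 + 7.5
= 286 + 3.94 + 7.50
= 297.44 mOsm/kg ≈ 297.4 mOsm/kg
Osmolar gap = measured − calculated = 317 − 297.4 = 19.6 mOsm/kg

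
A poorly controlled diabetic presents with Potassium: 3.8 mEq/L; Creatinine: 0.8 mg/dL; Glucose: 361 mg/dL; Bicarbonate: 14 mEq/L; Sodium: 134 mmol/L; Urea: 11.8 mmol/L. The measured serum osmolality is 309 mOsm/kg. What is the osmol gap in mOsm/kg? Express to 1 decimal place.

Calculated osmolality = 2·Na + glucose/18 + urea
= 2·134 + 361/18 + 11.8
= 268 + 20.06 + 11.80
= 299.86 mOsm/kg ≈ 299.9 mOsm/kg
Osmolar gap = measured − calculated = 309 − 299.9 = 9.1 mOsm/kg

9.1 mOsm/kg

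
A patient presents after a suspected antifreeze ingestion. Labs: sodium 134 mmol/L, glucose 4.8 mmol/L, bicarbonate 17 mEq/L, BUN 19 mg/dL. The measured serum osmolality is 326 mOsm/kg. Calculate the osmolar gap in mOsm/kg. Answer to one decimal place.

46.4 mOsm/kg

Calculated osmolality = 2·Na + glucose + BUN/2.8
= 2·134 + 4.8 + 19/2.8
= 268 + 4.80 + 6.79
= 279.59 mOsm/kg ≈ 279.6 mOsm/kg
Osmolar gap = measured − calculated = 326 − 279.6 = 46.4 mOsm/kg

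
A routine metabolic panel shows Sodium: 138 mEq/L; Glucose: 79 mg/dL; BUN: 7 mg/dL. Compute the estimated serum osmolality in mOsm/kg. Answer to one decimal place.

Calculated osmolality = 2·Na + glucose/18 + BUN/2.8
= 2·138 + 79/18 + 7/2.8
= 276 + 4.39 + 2.50
= 282.89 mOsm/kg

282.9 mOsm/kg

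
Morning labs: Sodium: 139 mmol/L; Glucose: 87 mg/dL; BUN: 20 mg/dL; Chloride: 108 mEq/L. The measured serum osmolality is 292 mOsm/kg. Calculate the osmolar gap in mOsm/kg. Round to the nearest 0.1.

2.0 mOsm/kg

Calculated osmolality = 2·Na + glucose/18 + BUN/2.8
= 2·139 + 87/18 + 20/2.8
= 278 + 4.83 + 7.14
= 289.97 mOsm/kg ≈ 290.0 mOsm/kg
Osmolar gap = measured − calculated = 292 − 290.0 = 2.0 mOsm/kg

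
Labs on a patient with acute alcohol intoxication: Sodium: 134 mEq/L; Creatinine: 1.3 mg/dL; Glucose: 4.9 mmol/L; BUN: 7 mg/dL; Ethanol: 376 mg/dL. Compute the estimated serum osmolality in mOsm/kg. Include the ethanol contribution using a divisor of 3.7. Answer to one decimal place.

Calculated osmolality = 2·Na + glucose + BUN/2.8 + ethanol/3.7
= 2·134 + 4.9 + 7/2.8 + 376/3.7
= 268 + 4.90 + 2.50 + 101.62
= 377.02 mOsm/kg

377.0 mOsm/kg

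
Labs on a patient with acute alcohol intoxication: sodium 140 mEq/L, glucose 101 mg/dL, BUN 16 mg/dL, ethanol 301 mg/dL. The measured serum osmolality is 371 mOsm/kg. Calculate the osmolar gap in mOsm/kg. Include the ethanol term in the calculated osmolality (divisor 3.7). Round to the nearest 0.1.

-1.7 mOsm/kg

Calculated osmolality = 2·Na + glucose/18 + BUN/2.8 + ethanol/3.7
= 2·140 + 101/18 + 16/2.8 + 301/3.7
= 280 + 5.61 + 5.71 + 81.35
= 372.67 mOsm/kg ≈ 372.7 mOsm/kg
Osmolar gap = measured − calculated = 371 − 372.7 = -1.7 mOsm/kg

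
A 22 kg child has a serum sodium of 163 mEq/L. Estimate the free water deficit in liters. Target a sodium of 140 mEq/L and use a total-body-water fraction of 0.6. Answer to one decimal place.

TBW = 0.6 · 22 = 13.2 L
Free water deficit = TBW · (Na/140 − 1)
= 13.2 · (163/140 − 1)
= 13.2 · 0.1643
= 2.17 L

2.2 L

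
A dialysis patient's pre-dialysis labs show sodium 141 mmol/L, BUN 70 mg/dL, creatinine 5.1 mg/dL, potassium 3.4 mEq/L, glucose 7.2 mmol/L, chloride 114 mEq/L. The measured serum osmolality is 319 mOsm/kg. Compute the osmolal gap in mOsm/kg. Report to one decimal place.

Calculated osmolality = 2·Na + glucose + BUN/2.8
= 2·141 + 7.2 + 70/2.8
= 282 + 7.20 + 25
= 314.2 mOsm/kg ≈ 314.2 mOsm/kg
Osmolar gap = measured − calculated = 319 − 314.2 = 4.8 mOsm/kg

4.8 mOsm/kg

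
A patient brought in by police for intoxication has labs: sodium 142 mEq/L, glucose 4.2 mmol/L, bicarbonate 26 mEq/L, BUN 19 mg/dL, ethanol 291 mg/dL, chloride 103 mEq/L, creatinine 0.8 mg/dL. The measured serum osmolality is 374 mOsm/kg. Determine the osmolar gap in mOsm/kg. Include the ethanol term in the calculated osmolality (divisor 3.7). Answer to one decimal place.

0.4 mOsm/kg

Calculated osmolality = 2·Na + glucose + BUN/2.8 + ethanol/3.7
= 2·142 + 4.2 + 19/2.8 + 291/3.7
= 284 + 4.20 + 6.79 + 78.65
= 373.64 mOsm/kg ≈ 373.6 mOsm/kg
Osmolar gap = measured − calculated = 374 − 373.6 = 0.4 mOsm/kg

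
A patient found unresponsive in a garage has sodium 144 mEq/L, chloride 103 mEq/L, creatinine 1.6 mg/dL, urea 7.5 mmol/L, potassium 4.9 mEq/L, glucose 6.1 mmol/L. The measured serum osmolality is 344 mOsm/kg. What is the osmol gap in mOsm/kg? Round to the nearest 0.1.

Calculated osmolality = 2·Na + glucose + urea
= 2·144 + 6.1 + 7.5
= 288 + 6.10 + 7.50
= 301.6 mOsm/kg ≈ 301.6 mOsm/kg
Osmolar gap = measured − calculated = 344 − 301.6 = 42.4 mOsm/kg

42.4 mOsm/kg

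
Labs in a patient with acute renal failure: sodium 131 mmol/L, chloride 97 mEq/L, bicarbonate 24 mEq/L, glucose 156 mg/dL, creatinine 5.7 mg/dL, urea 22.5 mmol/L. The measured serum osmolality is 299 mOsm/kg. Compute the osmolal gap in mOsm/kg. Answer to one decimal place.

5.8 mOsm/kg

Calculated osmolality = 2·Na + glucose/18 + urea
= 2·131 + 156/18 + 22.5
= 262 + 8.67 + 22.50
= 293.17 mOsm/kg ≈ 293.2 mOsm/kg
Osmolar gap = measured − calculated = 299 − 293.2 = 5.8 mOsm/kg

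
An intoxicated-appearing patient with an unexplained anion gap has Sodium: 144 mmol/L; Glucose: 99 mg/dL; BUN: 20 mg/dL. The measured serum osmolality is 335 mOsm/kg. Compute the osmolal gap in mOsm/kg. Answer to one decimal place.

34.4 mOsm/kg

Calculated osmolality = 2·Na + glucose/18 + BUN/2.8
= 2·144 + 99/18 + 20/2.8
= 288 + 5.50 + 7.14
= 300.64 mOsm/kg ≈ 300.6 mOsm/kg
Osmolar gap = measured − calculated = 335 − 300.6 = 34.4 mOsm/kg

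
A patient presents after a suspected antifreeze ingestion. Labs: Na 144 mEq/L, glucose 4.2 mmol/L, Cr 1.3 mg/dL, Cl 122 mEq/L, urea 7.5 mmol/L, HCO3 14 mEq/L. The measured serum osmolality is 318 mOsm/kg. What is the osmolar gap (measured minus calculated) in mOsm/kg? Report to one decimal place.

Calculated osmolality = 2·Na + glucose + urea
= 2·144 + 4.2 + 7.5
= 288 + 4.20 + 7.50
= 299.7 mOsm/kg ≈ 299.7 mOsm/kg
Osmolar gap = measured − calculated = 318 − 299.7 = 18.3 mOsm/kg

18.3 mOsm/kg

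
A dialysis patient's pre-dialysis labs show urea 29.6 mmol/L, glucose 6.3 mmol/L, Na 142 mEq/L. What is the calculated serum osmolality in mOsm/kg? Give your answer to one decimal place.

319.9 mOsm/kg

Calculated osmolality = 2·Na + glucose + urea
= 2·142 + 6.3 + 29.6
= 284 + 6.30 + 29.60
= 319.9 mOsm/kg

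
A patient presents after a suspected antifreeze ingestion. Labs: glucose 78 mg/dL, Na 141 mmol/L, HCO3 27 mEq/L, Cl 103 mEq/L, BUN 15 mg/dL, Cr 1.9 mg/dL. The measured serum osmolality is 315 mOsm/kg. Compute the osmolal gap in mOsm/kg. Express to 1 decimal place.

23.3 mOsm/kg

Calculated osmolality = 2·Na + glucose/18 + BUN/2.8
= 2·141 + 78/18 + 15/2.8
= 282 + 4.33 + 5.36
= 291.69 mOsm/kg ≈ 291.7 mOsm/kg
Osmolar gap = measured − calculated = 315 − 291.7 = 23.3 mOsm/kg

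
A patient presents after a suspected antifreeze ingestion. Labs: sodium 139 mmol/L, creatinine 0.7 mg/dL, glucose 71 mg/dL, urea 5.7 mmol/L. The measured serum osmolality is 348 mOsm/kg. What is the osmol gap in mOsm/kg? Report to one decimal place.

60.4 mOsm/kg

Calculated osmolality = 2·Na + glucose/18 + urea
= 2·139 + 71/18 + 5.7
= 278 + 3.94 + 5.70
= 287.64 mOsm/kg ≈ 287.6 mOsm/kg
Osmolar gap = measured − calculated = 348 − 287.6 = 60.4 mOsm/kg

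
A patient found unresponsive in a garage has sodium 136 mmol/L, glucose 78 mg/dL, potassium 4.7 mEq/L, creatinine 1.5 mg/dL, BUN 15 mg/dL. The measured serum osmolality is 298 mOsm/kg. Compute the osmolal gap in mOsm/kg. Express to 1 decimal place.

16.3 mOsm/kg

Calculated osmolality = 2·Na + glucose/18 + BUN/2.8
= 2·136 + 78/18 + 15/2.8
= 272 + 4.33 + 5.36
= 281.69 mOsm/kg ≈ 281.7 mOsm/kg
Osmolar gap = measured − calculated = 298 − 281.7 = 16.3 mOsm/kg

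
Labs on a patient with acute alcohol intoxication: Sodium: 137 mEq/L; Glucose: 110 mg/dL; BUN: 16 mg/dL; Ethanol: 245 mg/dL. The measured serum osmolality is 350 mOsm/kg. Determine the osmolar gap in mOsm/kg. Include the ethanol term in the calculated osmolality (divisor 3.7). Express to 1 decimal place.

Calculated osmolality = 2·Na + glucose/18 + BUN/2.8 + ethanol/3.7
= 2·137 + 110/18 + 16/2.8 + 245/3.7
= 274 + 6.11 + 5.71 + 66.22
= 352.04 mOsm/kg ≈ 352.0 mOsm/kg
Osmolar gap = measured − calculated = 350 − 352.0 = -2.0 mOsm/kg

-2.0 mOsm/kg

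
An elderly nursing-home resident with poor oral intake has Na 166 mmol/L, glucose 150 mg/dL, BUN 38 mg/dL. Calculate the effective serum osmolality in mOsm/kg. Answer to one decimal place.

340.3 mOsm/kg

Effective osmolality excludes urea (freely permeant across cell membranes):
2·Na + glucose/18
= 2·166 + 150/18
= 332 + 8.33
= 340.33 mOsm/kg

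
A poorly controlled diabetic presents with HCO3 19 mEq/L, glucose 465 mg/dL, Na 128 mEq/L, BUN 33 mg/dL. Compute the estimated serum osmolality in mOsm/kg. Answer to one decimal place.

293.6 mOsm/kg

Calculated osmolality = 2·Na + glucose/18 + BUN/2.8
= 2·128 + 465/18 + 33/2.8
= 256 + 25.83 + 11.79
= 293.62 mOsm/kg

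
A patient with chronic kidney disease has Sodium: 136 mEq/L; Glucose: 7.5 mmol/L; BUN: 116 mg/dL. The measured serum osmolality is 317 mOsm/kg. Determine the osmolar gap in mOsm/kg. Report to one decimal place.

Calculated osmolality = 2·Na + glucose + BUN/2.8
= 2·136 + 7.5 + 116/2.8
= 272 + 7.50 + 41.43
= 320.93 mOsm/kg ≈ 320.9 mOsm/kg
Osmolar gap = measured − calculated = 317 − 320.9 = -3.9 mOsm/kg

-3.9 mOsm/kg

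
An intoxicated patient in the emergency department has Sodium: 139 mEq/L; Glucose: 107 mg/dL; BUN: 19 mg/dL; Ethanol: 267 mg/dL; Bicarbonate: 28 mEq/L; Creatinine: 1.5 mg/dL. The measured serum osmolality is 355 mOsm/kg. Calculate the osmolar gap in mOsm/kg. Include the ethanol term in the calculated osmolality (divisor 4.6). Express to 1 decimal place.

Calculated osmolality = 2·Na + glucose/18 + BUN/2.8 + ethanol/4.6
= 2·139 + 107/18 + 19/2.8 + 267/4.6
= 278 + 5.94 + 6.79 + 58.04
= 348.77 mOsm/kg ≈ 348.8 mOsm/kg
Osmolar gap = measured − calculated = 355 − 348.8 = 6.2 mOsm/kg

6.2 mOsm/kg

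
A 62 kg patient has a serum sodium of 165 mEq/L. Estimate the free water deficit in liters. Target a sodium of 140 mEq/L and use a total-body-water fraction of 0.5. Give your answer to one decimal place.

TBW = 0.5 · 62 = 31 L
Free water deficit = TBW · (Na/140 − 1)
= 31 · (165/140 − 1)
= 31 · 0.1786
= 5.54 L

5.5 L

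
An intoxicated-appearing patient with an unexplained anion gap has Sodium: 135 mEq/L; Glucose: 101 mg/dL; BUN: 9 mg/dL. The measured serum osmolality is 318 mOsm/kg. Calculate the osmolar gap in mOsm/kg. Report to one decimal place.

39.2 mOsm/kg

Calculated osmolality = 2·Na + glucose/18 + BUN/2.8
= 2·135 + 101/18 + 9/2.8
= 270 + 5.61 + 3.21
= 278.82 mOsm/kg ≈ 278.8 mOsm/kg
Osmolar gap = measured − calculated = 318 − 278.8 = 39.2 mOsm/kg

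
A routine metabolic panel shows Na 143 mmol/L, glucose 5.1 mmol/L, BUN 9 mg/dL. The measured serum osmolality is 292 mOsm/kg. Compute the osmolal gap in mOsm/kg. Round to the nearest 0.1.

Calculated osmolality = 2·Na + glucose + BUN/2.8
= 2·143 + 5.1 + 9/2.8
= 286 + 5.10 + 3.21
= 294.31 mOsm/kg ≈ 294.3 mOsm/kg
Osmolar gap = measured − calculated = 292 − 294.3 = -2.3 mOsm/kg

-2.3 mOsm/kg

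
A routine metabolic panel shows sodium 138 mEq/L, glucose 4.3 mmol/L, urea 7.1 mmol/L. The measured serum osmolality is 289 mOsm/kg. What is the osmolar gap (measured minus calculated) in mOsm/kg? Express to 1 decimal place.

1.6 mOsm/kg

Calculated osmolality = 2·Na + glucose + urea
= 2·138 + 4.3 + 7.1
= 276 + 4.30 + 7.10
= 287.4 mOsm/kg ≈ 287.4 mOsm/kg
Osmolar gap = measured − calculated = 289 − 287.4 = 1.6 mOsm/kg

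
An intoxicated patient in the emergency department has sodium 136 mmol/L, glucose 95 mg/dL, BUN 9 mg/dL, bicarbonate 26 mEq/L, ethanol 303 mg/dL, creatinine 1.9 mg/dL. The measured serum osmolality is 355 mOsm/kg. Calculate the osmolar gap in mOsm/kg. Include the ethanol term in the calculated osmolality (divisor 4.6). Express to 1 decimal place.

Calculated osmolality = 2·Na + glucose/18 + BUN/2.8 + ethanol/4.6
= 2·136 + 95/18 + 9/2.8 + 303/4.6
= 272 + 5.28 + 3.21 + 65.87
= 346.36 mOsm/kg ≈ 346.4 mOsm/kg
Osmolar gap = measured − calculated = 355 − 346.4 = 8.6 mOsm/kg

8.6 mOsm/kg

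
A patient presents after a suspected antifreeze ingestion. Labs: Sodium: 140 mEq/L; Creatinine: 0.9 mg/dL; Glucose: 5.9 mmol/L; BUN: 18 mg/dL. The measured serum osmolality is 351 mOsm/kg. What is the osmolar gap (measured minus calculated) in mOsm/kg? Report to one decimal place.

58.7 mOsm/kg

Calculated osmolality = 2·Na + glucose + BUN/2.8
= 2·140 + 5.9 + 18/2.8
= 280 + 5.90 + 6.43
= 292.33 mOsm/kg ≈ 292.3 mOsm/kg
Osmolar gap = measured − calculated = 351 − 292.3 = 58.7 mOsm/kg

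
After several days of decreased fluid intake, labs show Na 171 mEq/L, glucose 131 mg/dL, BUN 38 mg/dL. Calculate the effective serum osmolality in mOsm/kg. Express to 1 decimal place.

349.3 mOsm/kg

Effective osmolality excludes urea (freely permeant across cell membranes):
2·Na + glucose/18
= 2·171 + 131/18
= 342 + 7.28
= 349.28 mOsm/kg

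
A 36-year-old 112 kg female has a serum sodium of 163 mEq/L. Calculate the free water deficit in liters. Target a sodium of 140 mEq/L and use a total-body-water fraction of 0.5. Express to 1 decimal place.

TBW = 0.5 · 112 = 56 L
Free water deficit = TBW · (Na/140 − 1)
= 56 · (163/140 − 1)
= 56 · 0.1643
= 9.2 L

9.2 L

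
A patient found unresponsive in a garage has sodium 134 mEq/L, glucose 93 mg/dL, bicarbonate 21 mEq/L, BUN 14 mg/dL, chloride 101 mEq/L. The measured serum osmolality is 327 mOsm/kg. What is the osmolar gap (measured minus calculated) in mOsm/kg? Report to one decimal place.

Calculated osmolality = 2·Na + glucose/18 + BUN/2.8
= 2·134 + 93/18 + 14/2.8
= 268 + 5.17 + 5
= 278.17 mOsm/kg ≈ 278.2 mOsm/kg
Osmolar gap = measured − calculated = 327 − 278.2 = 48.8 mOsm/kg

48.8 mOsm/kg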